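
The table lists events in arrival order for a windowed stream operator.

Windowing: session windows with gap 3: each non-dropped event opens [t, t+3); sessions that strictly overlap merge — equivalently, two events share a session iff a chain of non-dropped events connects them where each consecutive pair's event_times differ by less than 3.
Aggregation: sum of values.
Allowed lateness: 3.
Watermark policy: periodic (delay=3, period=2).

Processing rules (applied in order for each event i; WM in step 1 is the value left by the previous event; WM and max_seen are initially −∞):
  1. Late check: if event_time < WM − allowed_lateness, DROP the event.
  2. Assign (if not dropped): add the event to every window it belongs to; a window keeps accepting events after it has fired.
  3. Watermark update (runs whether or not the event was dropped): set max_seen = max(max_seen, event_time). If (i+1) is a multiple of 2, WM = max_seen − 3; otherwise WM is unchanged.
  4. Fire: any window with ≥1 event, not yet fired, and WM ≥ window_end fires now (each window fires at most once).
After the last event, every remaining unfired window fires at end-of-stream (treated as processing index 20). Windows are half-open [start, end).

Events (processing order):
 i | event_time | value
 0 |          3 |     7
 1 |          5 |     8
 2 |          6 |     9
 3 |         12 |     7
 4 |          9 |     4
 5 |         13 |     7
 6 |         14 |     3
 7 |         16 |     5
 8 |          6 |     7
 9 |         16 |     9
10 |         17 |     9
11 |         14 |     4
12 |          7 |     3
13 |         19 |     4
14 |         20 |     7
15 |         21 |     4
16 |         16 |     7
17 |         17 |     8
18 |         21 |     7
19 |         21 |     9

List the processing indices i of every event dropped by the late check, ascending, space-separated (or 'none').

8 12

i=0 t=3 v=7: → [3,6); WM=−∞
i=1 t=5 v=8: → [3,8); WM=2
i=2 t=6 v=9: → [3,9); WM=2
i=3 t=12 v=7: → [12,15); WM=9
i=4 t=9 v=4: → [9,12); WM=9
i=5 t=13 v=7: → [12,16); WM=10
i=6 t=14 v=3: → [12,17); WM=10
i=7 t=16 v=5: → [12,19); WM=13
i=8 t=6 v=7: DROP (t<13-3); WM=13
i=9 t=16 v=9: → [12,19); WM=13
i=10 t=17 v=9: → [12,20); WM=13
i=11 t=14 v=4: → [12,20); WM=14
i=12 t=7 v=3: DROP (t<14-3); WM=14
i=13 t=19 v=4: → [12,22); WM=16
i=14 t=20 v=7: → [12,23); WM=16
i=15 t=21 v=4: → [12,24); WM=18
i=16 t=16 v=7: → [12,24); WM=18
i=17 t=17 v=8: → [12,24); WM=18
i=18 t=21 v=7: → [12,24); WM=18
i=19 t=21 v=9: → [12,24); WM=18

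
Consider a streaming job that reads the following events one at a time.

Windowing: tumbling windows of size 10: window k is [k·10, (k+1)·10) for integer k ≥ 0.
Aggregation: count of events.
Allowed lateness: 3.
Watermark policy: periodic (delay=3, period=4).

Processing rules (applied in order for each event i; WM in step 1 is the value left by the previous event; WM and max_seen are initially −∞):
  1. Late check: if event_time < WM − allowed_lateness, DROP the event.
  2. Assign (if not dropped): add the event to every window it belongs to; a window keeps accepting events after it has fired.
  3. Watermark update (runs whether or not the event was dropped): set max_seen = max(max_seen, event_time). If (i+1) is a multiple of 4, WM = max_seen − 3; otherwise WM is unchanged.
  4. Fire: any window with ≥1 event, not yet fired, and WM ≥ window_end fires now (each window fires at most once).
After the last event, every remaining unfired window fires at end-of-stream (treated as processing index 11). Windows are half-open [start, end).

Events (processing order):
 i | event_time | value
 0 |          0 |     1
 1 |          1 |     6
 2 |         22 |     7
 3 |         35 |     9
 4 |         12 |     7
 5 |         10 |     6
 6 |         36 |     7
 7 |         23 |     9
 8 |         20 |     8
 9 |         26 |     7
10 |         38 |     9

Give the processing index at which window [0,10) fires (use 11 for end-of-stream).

3

i=0 t=0 v=1: → [0,10); WM=−∞
i=1 t=1 v=6: → [0,10); WM=−∞
i=2 t=22 v=7: → [20,30); WM=−∞
i=3 t=35 v=9: → [30,40); WM=32; [0,10) fires=2 [20,30) fires=1
i=4 t=12 v=7: DROP (t<32-3); WM=32
i=5 t=10 v=6: DROP (t<32-3); WM=32
i=6 t=36 v=7: → [30,40); WM=32
i=7 t=23 v=9: DROP (t<32-3); WM=33
i=8 t=20 v=8: DROP (t<33-3); WM=33
i=9 t=26 v=7: DROP (t<33-3); WM=33
i=10 t=38 v=9: → [30,40); WM=33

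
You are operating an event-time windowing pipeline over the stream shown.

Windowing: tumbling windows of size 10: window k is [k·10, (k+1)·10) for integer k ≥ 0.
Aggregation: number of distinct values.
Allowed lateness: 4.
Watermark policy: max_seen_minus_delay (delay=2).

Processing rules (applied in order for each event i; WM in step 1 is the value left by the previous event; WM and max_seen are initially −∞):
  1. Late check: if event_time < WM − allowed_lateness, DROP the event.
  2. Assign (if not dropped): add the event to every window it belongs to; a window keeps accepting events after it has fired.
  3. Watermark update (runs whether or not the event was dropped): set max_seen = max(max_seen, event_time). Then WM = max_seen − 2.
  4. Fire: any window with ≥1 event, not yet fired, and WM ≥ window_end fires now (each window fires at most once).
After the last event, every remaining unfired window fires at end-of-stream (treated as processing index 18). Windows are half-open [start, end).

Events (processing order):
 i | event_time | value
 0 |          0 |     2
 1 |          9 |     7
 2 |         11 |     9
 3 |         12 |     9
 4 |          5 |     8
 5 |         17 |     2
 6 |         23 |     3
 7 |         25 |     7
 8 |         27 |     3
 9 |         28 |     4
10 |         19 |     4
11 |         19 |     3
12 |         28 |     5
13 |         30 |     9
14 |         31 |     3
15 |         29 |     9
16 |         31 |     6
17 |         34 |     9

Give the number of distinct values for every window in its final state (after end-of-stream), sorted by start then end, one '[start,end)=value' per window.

i=0 t=0 v=2: → [0,10); WM=-2
i=1 t=9 v=7: → [0,10); WM=7
i=2 t=11 v=9: → [10,20); WM=9
i=3 t=12 v=9: → [10,20); WM=10; [0,10) fires=2
i=4 t=5 v=8: DROP (t<10-4); WM=10
i=5 t=17 v=2: → [10,20); WM=15
i=6 t=23 v=3: → [20,30); WM=21; [10,20) fires=2
i=7 t=25 v=7: → [20,30); WM=23
i=8 t=27 v=3: → [20,30); WM=25
i=9 t=28 v=4: → [20,30); WM=26
i=10 t=19 v=4: DROP (t<26-4); WM=26
i=11 t=19 v=3: DROP (t<26-4); WM=26
i=12 t=28 v=5: → [20,30); WM=26
i=13 t=30 v=9: → [30,40); WM=28
i=14 t=31 v=3: → [30,40); WM=29
i=15 t=29 v=9: → [20,30); WM=29
i=16 t=31 v=6: → [30,40); WM=29
i=17 t=34 v=9: → [30,40); WM=32; [20,30) fires=5

[0,10)=2 [10,20)=2 [20,30)=5 [30,40)=3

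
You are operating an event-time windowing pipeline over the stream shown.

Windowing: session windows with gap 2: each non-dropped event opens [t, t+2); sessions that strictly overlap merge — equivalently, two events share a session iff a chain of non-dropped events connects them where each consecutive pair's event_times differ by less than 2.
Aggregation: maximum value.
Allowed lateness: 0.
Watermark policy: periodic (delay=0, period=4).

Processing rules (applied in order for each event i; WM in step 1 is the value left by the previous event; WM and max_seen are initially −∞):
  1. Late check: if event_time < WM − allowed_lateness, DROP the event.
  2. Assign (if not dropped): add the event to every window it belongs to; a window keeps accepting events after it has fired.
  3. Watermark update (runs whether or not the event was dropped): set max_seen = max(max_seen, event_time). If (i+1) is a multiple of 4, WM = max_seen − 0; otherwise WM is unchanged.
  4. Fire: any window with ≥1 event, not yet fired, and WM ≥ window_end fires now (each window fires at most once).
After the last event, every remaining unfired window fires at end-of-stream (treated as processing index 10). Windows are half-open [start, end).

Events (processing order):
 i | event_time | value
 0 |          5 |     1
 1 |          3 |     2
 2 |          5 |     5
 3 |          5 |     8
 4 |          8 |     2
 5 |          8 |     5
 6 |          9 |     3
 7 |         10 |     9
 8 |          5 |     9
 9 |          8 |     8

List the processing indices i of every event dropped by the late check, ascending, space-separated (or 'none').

8 9

i=0 t=5 v=1: → [5,7); WM=−∞
i=1 t=3 v=2: → [3,5); WM=−∞
i=2 t=5 v=5: → [5,7); WM=−∞
i=3 t=5 v=8: → [5,7); WM=5
i=4 t=8 v=2: → [8,10); WM=5
i=5 t=8 v=5: → [8,10); WM=5
i=6 t=9 v=3: → [8,11); WM=5
i=7 t=10 v=9: → [8,12); WM=10
i=8 t=5 v=9: DROP (t<10-0); WM=10
i=9 t=8 v=8: DROP (t<10-0); WM=10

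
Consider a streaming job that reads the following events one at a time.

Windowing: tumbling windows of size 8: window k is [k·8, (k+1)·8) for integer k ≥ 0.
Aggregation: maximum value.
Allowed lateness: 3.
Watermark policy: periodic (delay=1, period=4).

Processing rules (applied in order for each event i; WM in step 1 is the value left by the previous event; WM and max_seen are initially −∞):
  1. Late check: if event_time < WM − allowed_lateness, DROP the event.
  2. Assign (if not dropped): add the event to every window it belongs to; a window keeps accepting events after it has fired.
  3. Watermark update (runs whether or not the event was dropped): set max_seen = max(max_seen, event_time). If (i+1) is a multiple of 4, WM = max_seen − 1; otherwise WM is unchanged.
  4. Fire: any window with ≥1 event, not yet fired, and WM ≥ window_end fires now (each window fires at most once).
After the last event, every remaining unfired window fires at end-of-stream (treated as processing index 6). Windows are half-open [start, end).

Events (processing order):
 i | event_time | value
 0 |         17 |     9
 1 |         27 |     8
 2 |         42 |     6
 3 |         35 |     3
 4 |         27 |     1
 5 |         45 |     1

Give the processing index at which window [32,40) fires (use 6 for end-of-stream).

3

i=0 t=17 v=9: → [16,24); WM=−∞
i=1 t=27 v=8: → [24,32); WM=−∞
i=2 t=42 v=6: → [40,48); WM=−∞
i=3 t=35 v=3: → [32,40); WM=41; [16,24) fires=9 [24,32) fires=8 [32,40) fires=3
i=4 t=27 v=1: DROP (t<41-3); WM=41
i=5 t=45 v=1: → [40,48); WM=41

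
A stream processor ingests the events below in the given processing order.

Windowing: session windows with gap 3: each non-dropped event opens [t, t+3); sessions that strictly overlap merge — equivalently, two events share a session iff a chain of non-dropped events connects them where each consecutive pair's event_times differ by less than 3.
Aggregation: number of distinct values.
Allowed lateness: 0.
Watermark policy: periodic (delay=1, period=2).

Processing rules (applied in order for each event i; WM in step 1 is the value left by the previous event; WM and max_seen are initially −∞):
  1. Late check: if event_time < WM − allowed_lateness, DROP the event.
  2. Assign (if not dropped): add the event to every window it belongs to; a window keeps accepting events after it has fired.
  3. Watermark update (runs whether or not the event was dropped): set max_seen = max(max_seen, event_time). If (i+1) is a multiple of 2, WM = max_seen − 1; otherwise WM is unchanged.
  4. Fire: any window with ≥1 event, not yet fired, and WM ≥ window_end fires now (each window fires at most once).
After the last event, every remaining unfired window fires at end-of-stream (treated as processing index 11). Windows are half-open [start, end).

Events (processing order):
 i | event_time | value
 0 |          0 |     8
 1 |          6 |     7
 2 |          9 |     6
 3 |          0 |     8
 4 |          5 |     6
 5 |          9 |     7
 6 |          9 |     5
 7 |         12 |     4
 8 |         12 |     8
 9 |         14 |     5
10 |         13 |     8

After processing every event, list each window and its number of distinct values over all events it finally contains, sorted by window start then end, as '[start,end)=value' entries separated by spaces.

i=0 t=0 v=8: → [0,3); WM=−∞
i=1 t=6 v=7: → [6,9); WM=5
i=2 t=9 v=6: → [9,12); WM=5
i=3 t=0 v=8: DROP (t<5-0); WM=8
i=4 t=5 v=6: DROP (t<8-0); WM=8
i=5 t=9 v=7: → [9,12); WM=8
i=6 t=9 v=5: → [9,12); WM=8
i=7 t=12 v=4: → [12,15); WM=11
i=8 t=12 v=8: → [12,15); WM=11
i=9 t=14 v=5: → [12,17); WM=13
i=10 t=13 v=8: → [12,17); WM=13

[0,3)=1 [6,9)=1 [9,12)=3 [12,17)=3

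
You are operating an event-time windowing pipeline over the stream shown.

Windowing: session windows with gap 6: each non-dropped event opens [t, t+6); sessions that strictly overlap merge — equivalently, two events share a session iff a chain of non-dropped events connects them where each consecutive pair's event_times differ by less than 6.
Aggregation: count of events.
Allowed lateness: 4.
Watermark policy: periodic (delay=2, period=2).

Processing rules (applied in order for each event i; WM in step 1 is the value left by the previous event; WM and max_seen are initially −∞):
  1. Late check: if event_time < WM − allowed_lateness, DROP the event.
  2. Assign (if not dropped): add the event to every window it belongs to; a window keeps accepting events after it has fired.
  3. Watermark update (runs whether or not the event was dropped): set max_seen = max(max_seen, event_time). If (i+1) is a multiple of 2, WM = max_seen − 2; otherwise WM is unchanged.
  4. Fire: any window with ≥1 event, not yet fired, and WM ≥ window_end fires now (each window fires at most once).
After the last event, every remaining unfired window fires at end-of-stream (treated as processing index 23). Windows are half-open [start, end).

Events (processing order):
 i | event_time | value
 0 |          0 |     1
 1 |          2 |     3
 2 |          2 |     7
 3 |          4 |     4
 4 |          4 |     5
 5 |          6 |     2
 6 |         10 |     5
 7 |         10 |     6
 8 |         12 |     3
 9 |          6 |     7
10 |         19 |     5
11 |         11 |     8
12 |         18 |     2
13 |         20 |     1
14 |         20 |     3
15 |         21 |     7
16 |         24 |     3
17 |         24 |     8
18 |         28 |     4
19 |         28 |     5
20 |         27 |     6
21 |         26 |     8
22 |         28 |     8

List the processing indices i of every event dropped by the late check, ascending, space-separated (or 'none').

i=0 t=0 v=1: → [0,6); WM=−∞
i=1 t=2 v=3: → [0,8); WM=0
i=2 t=2 v=7: → [0,8); WM=0
i=3 t=4 v=4: → [0,10); WM=2
i=4 t=4 v=5: → [0,10); WM=2
i=5 t=6 v=2: → [0,12); WM=4
i=6 t=10 v=5: → [0,16); WM=4
i=7 t=10 v=6: → [0,16); WM=8
i=8 t=12 v=3: → [0,18); WM=8
i=9 t=6 v=7: → [0,18); WM=10
i=10 t=19 v=5: → [19,25); WM=10
i=11 t=11 v=8: → [0,18); WM=17
i=12 t=18 v=2: → [18,25); WM=17
i=13 t=20 v=1: → [18,26); WM=18
i=14 t=20 v=3: → [18,26); WM=18
i=15 t=21 v=7: → [18,27); WM=19
i=16 t=24 v=3: → [18,30); WM=19
i=17 t=24 v=8: → [18,30); WM=22
i=18 t=28 v=4: → [18,34); WM=22
i=19 t=28 v=5: → [18,34); WM=26
i=20 t=27 v=6: → [18,34); WM=26
i=21 t=26 v=8: → [18,34); WM=26
i=22 t=28 v=8: → [18,34); WM=26

none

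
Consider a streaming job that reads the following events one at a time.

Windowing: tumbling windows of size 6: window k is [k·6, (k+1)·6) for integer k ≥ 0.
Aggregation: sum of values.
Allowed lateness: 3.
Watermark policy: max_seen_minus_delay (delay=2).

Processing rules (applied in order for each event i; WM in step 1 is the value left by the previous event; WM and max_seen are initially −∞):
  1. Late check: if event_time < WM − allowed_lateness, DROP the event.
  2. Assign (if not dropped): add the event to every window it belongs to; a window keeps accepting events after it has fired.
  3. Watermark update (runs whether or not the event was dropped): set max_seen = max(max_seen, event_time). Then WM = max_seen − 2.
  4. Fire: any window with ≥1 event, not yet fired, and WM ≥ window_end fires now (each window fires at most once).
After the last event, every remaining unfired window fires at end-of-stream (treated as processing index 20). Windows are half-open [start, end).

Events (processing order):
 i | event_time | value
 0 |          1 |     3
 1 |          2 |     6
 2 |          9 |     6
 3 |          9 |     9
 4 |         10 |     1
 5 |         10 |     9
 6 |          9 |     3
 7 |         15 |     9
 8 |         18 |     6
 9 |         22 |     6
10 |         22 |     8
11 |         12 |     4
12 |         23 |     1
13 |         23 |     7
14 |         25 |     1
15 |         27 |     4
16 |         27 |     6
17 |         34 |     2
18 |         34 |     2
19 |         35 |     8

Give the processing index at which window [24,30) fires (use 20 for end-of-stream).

17

i=0 t=1 v=3: → [0,6); WM=-1
i=1 t=2 v=6: → [0,6); WM=0
i=2 t=9 v=6: → [6,12); WM=7; [0,6) fires=9
i=3 t=9 v=9: → [6,12); WM=7
i=4 t=10 v=1: → [6,12); WM=8
i=5 t=10 v=9: → [6,12); WM=8
i=6 t=9 v=3: → [6,12); WM=8
i=7 t=15 v=9: → [12,18); WM=13; [6,12) fires=28
i=8 t=18 v=6: → [18,24); WM=16
i=9 t=22 v=6: → [18,24); WM=20; [12,18) fires=9
i=10 t=22 v=8: → [18,24); WM=20
i=11 t=12 v=4: DROP (t<20-3); WM=20
i=12 t=23 v=1: → [18,24); WM=21
i=13 t=23 v=7: → [18,24); WM=21
i=14 t=25 v=1: → [24,30); WM=23
i=15 t=27 v=4: → [24,30); WM=25; [18,24) fires=28
i=16 t=27 v=6: → [24,30); WM=25
i=17 t=34 v=2: → [30,36); WM=32; [24,30) fires=11
i=18 t=34 v=2: → [30,36); WM=32
i=19 t=35 v=8: → [30,36); WM=33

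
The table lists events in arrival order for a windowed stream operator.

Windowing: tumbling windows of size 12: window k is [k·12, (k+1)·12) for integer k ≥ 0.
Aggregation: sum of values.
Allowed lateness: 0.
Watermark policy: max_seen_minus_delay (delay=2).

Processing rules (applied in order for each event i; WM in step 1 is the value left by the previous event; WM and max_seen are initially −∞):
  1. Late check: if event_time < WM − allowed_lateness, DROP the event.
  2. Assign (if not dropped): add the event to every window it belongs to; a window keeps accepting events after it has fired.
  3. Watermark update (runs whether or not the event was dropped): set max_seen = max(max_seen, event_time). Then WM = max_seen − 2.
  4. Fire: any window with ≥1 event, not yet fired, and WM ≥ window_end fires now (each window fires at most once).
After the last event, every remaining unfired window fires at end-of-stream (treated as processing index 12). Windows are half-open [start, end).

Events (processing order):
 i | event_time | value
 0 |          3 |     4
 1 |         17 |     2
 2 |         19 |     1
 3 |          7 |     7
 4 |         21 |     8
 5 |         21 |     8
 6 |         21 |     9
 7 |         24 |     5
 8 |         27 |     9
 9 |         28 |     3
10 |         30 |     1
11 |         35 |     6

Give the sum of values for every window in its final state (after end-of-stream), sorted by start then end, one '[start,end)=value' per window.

i=0 t=3 v=4: → [0,12); WM=1
i=1 t=17 v=2: → [12,24); WM=15; [0,12) fires=4
i=2 t=19 v=1: → [12,24); WM=17
i=3 t=7 v=7: DROP (t<17-0); WM=17
i=4 t=21 v=8: → [12,24); WM=19
i=5 t=21 v=8: → [12,24); WM=19
i=6 t=21 v=9: → [12,24); WM=19
i=7 t=24 v=5: → [24,36); WM=22
i=8 t=27 v=9: → [24,36); WM=25; [12,24) fires=28
i=9 t=28 v=3: → [24,36); WM=26
i=10 t=30 v=1: → [24,36); WM=28
i=11 t=35 v=6: → [24,36); WM=33

[0,12)=4 [12,24)=28 [24,36)=24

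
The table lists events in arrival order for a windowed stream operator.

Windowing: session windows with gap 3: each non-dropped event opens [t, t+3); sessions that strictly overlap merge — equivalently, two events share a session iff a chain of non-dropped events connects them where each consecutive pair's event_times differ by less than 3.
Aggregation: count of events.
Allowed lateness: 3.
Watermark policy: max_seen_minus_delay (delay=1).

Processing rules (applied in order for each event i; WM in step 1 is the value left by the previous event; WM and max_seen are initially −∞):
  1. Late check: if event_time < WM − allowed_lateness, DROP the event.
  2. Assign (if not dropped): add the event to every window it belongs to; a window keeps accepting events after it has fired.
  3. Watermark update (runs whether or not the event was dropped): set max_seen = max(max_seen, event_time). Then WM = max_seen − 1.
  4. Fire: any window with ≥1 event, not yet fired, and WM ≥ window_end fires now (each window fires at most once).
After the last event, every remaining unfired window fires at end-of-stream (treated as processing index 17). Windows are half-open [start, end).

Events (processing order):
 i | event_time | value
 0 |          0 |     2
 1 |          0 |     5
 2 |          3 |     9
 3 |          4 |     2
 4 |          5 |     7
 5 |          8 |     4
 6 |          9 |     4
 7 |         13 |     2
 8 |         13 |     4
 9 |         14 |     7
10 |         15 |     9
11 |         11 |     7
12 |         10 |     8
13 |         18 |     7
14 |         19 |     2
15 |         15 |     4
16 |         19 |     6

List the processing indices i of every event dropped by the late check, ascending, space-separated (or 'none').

i=0 t=0 v=2: → [0,3); WM=-1
i=1 t=0 v=5: → [0,3); WM=-1
i=2 t=3 v=9: → [3,6); WM=2
i=3 t=4 v=2: → [3,7); WM=3
i=4 t=5 v=7: → [3,8); WM=4
i=5 t=8 v=4: → [8,11); WM=7
i=6 t=9 v=4: → [8,12); WM=8
i=7 t=13 v=2: → [13,16); WM=12
i=8 t=13 v=4: → [13,16); WM=12
i=9 t=14 v=7: → [13,17); WM=13
i=10 t=15 v=9: → [13,18); WM=14
i=11 t=11 v=7: → [8,18); WM=14
i=12 t=10 v=8: DROP (t<14-3); WM=14
i=13 t=18 v=7: → [18,21); WM=17
i=14 t=19 v=2: → [18,22); WM=18
i=15 t=15 v=4: → [8,18); WM=18
i=16 t=19 v=6: → [18,22); WM=18

12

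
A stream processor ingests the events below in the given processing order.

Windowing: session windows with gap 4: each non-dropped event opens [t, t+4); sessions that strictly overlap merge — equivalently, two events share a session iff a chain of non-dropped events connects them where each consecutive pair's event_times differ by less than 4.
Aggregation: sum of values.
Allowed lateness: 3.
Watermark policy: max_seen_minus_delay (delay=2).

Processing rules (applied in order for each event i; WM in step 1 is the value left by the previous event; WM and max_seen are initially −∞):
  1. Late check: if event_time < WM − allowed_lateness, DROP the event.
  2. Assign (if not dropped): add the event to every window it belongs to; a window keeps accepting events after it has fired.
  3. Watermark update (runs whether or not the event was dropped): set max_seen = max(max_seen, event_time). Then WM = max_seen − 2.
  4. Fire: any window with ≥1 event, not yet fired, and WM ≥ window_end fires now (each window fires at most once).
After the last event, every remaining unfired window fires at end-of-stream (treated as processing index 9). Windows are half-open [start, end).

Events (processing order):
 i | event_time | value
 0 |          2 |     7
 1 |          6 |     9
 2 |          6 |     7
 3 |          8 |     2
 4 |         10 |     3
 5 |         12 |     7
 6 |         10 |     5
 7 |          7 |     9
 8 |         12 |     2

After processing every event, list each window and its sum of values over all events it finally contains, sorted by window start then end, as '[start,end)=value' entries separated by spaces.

[2,6)=7 [6,16)=44

i=0 t=2 v=7: → [2,6); WM=0
i=1 t=6 v=9: → [6,10); WM=4
i=2 t=6 v=7: → [6,10); WM=4
i=3 t=8 v=2: → [6,12); WM=6
i=4 t=10 v=3: → [6,14); WM=8
i=5 t=12 v=7: → [6,16); WM=10
i=6 t=10 v=5: → [6,16); WM=10
i=7 t=7 v=9: → [6,16); WM=10
i=8 t=12 v=2: → [6,16); WM=10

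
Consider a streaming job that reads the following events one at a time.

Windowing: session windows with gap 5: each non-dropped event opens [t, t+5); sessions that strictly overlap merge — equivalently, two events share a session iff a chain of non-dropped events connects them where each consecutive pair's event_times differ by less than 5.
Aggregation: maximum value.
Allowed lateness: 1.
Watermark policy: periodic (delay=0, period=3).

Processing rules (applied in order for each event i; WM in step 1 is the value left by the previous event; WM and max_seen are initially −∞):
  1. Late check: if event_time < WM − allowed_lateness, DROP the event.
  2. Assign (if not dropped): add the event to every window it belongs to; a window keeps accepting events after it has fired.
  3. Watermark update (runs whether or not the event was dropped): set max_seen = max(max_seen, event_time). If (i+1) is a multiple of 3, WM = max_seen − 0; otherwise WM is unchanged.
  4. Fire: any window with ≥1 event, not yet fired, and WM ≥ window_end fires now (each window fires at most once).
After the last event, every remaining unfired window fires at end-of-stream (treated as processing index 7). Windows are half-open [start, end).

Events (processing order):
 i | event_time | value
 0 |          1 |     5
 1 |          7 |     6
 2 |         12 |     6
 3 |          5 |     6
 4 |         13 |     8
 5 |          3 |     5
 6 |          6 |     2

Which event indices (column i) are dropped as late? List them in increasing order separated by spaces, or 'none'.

i=0 t=1 v=5: → [1,6); WM=−∞
i=1 t=7 v=6: → [7,12); WM=−∞
i=2 t=12 v=6: → [12,17); WM=12
i=3 t=5 v=6: DROP (t<12-1); WM=12
i=4 t=13 v=8: → [12,18); WM=12
i=5 t=3 v=5: DROP (t<12-1); WM=13
i=6 t=6 v=2: DROP (t<13-1); WM=13

3 5 6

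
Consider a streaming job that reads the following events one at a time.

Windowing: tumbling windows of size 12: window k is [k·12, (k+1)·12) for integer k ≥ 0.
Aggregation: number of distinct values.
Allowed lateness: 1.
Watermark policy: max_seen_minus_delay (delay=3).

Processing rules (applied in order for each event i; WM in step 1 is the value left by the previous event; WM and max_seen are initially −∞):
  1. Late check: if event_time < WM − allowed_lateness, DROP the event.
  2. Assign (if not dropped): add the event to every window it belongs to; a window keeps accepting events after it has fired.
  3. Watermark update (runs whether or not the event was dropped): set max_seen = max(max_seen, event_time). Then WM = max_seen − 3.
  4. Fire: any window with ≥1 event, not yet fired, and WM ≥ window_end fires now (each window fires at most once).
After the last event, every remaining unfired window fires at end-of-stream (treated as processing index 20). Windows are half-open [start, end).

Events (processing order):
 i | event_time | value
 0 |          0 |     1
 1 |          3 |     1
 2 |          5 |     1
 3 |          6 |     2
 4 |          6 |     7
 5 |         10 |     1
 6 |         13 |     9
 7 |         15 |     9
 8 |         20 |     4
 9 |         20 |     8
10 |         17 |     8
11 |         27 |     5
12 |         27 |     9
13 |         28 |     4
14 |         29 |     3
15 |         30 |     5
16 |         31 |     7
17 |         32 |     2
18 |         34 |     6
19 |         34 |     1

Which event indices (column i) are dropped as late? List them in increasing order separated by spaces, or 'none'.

none

i=0 t=0 v=1: → [0,12); WM=-3
i=1 t=3 v=1: → [0,12); WM=0
i=2 t=5 v=1: → [0,12); WM=2
i=3 t=6 v=2: → [0,12); WM=3
i=4 t=6 v=7: → [0,12); WM=3
i=5 t=10 v=1: → [0,12); WM=7
i=6 t=13 v=9: → [12,24); WM=10
i=7 t=15 v=9: → [12,24); WM=12; [0,12) fires=3
i=8 t=20 v=4: → [12,24); WM=17
i=9 t=20 v=8: → [12,24); WM=17
i=10 t=17 v=8: → [12,24); WM=17
i=11 t=27 v=5: → [24,36); WM=24; [12,24) fires=3
i=12 t=27 v=9: → [24,36); WM=24
i=13 t=28 v=4: → [24,36); WM=25
i=14 t=29 v=3: → [24,36); WM=26
i=15 t=30 v=5: → [24,36); WM=27
i=16 t=31 v=7: → [24,36); WM=28
i=17 t=32 v=2: → [24,36); WM=29
i=18 t=34 v=6: → [24,36); WM=31
i=19 t=34 v=1: → [24,36); WM=31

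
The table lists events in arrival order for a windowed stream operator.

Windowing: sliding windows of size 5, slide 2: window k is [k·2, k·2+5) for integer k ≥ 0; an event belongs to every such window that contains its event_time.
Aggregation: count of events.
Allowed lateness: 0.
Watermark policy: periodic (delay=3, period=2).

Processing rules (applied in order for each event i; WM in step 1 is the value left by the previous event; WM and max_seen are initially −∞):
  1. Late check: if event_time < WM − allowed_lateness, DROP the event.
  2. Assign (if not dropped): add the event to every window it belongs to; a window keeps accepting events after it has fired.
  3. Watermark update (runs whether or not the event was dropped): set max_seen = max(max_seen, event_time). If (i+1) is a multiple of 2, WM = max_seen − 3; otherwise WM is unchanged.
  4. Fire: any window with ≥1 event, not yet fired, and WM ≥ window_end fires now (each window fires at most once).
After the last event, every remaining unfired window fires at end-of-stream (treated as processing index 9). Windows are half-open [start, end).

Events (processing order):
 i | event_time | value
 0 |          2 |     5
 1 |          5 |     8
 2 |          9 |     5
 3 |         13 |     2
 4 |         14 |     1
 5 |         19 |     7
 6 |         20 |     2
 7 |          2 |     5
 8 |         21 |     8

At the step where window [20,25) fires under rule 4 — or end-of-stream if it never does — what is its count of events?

i=0 t=2 v=5: → [2,7),[0,5); WM=−∞
i=1 t=5 v=8: → [4,9),[2,7); WM=2
i=2 t=9 v=5: → [8,13),[6,11); WM=2
i=3 t=13 v=2: → [12,17),[10,15); WM=10; [0,5) fires=1 [2,7) fires=2 [4,9) fires=1
i=4 t=14 v=1: → [14,19),[12,17),[10,15); WM=10
i=5 t=19 v=7: → [18,23),[16,21); WM=16; [6,11) fires=1 [8,13) fires=1 [10,15) fires=2
i=6 t=20 v=2: → [20,25),[18,23),[16,21); WM=16
i=7 t=2 v=5: DROP (t<16-0); WM=17; [12,17) fires=2
i=8 t=21 v=8: → [20,25),[18,23); WM=17

2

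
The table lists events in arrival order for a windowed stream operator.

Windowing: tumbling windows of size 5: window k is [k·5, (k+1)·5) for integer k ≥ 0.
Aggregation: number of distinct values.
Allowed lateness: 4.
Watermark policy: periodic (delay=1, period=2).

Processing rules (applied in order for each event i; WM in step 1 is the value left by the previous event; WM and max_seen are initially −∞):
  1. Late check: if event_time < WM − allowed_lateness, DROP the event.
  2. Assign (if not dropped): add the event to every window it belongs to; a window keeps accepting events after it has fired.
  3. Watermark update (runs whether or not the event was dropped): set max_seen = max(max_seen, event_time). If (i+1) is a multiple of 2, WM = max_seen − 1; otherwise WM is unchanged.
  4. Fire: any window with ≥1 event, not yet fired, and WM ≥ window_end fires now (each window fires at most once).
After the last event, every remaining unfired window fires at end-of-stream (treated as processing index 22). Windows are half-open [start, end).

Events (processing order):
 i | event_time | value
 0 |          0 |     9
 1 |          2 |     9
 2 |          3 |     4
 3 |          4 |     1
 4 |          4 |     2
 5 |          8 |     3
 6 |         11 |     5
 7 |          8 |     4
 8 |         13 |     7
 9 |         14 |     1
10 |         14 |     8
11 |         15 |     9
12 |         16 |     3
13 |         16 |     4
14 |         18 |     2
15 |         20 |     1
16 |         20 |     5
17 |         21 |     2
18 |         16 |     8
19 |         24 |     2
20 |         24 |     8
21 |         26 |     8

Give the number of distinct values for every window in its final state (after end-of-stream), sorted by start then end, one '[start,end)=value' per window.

[0,5)=4 [5,10)=2 [10,15)=4 [15,20)=5 [20,25)=4 [25,30)=1

i=0 t=0 v=9: → [0,5); WM=−∞
i=1 t=2 v=9: → [0,5); WM=1
i=2 t=3 v=4: → [0,5); WM=1
i=3 t=4 v=1: → [0,5); WM=3
i=4 t=4 v=2: → [0,5); WM=3
i=5 t=8 v=3: → [5,10); WM=7; [0,5) fires=4
i=6 t=11 v=5: → [10,15); WM=7
i=7 t=8 v=4: → [5,10); WM=10; [5,10) fires=2
i=8 t=13 v=7: → [10,15); WM=10
i=9 t=14 v=1: → [10,15); WM=13
i=10 t=14 v=8: → [10,15); WM=13
i=11 t=15 v=9: → [15,20); WM=14
i=12 t=16 v=3: → [15,20); WM=14
i=13 t=16 v=4: → [15,20); WM=15; [10,15) fires=4
i=14 t=18 v=2: → [15,20); WM=15
i=15 t=20 v=1: → [20,25); WM=19
i=16 t=20 v=5: → [20,25); WM=19
i=17 t=21 v=2: → [20,25); WM=20; [15,20) fires=4
i=18 t=16 v=8: → [15,20); WM=20
i=19 t=24 v=2: → [20,25); WM=23
i=20 t=24 v=8: → [20,25); WM=23
i=21 t=26 v=8: → [25,30); WM=25; [20,25) fires=4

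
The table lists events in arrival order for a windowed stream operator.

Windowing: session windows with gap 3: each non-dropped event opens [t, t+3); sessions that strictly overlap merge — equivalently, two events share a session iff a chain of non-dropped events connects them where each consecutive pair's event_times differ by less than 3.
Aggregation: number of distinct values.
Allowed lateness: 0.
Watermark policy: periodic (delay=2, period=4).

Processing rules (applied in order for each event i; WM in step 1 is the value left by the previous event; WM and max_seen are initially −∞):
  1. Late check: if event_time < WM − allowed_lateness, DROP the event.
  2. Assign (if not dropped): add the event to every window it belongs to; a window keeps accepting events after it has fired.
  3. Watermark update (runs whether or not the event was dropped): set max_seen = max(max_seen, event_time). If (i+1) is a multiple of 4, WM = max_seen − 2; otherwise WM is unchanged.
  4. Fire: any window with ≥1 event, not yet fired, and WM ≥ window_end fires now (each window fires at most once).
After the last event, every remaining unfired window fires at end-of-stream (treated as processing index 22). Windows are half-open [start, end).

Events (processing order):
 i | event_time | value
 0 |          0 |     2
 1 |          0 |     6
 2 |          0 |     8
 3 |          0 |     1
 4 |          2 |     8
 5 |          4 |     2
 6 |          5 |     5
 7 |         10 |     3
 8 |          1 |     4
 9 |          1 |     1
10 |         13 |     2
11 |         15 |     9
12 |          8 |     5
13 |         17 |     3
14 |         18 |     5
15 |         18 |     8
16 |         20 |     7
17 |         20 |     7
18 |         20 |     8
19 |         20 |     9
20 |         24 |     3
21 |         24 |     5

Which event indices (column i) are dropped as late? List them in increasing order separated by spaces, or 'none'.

i=0 t=0 v=2: → [0,3); WM=−∞
i=1 t=0 v=6: → [0,3); WM=−∞
i=2 t=0 v=8: → [0,3); WM=−∞
i=3 t=0 v=1: → [0,3); WM=-2
i=4 t=2 v=8: → [0,5); WM=-2
i=5 t=4 v=2: → [0,7); WM=-2
i=6 t=5 v=5: → [0,8); WM=-2
i=7 t=10 v=3: → [10,13); WM=8
i=8 t=1 v=4: DROP (t<8-0); WM=8
i=9 t=1 v=1: DROP (t<8-0); WM=8
i=10 t=13 v=2: → [13,16); WM=8
i=11 t=15 v=9: → [13,18); WM=13
i=12 t=8 v=5: DROP (t<13-0); WM=13
i=13 t=17 v=3: → [13,20); WM=13
i=14 t=18 v=5: → [13,21); WM=13
i=15 t=18 v=8: → [13,21); WM=16
i=16 t=20 v=7: → [13,23); WM=16
i=17 t=20 v=7: → [13,23); WM=16
i=18 t=20 v=8: → [13,23); WM=16
i=19 t=20 v=9: → [13,23); WM=18
i=20 t=24 v=3: → [24,27); WM=18
i=21 t=24 v=5: → [24,27); WM=18

8 9 12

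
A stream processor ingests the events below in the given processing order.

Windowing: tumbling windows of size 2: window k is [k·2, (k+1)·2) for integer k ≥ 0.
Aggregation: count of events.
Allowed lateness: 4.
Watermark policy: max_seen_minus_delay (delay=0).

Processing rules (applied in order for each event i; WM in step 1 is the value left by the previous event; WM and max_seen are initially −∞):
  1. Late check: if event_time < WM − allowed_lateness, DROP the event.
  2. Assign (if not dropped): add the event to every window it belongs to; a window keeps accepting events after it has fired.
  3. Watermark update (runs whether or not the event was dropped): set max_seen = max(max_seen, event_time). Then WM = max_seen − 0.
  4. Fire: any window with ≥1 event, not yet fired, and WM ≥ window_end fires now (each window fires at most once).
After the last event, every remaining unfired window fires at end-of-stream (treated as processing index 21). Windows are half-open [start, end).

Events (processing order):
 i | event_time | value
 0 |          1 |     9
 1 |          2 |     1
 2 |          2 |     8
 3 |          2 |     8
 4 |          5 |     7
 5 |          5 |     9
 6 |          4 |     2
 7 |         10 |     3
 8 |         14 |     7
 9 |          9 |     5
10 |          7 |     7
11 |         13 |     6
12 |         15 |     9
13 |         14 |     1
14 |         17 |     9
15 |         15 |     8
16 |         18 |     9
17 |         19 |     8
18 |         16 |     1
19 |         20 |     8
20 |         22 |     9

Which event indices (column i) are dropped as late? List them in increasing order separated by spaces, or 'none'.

i=0 t=1 v=9: → [0,2); WM=1
i=1 t=2 v=1: → [2,4); WM=2; [0,2) fires=1
i=2 t=2 v=8: → [2,4); WM=2
i=3 t=2 v=8: → [2,4); WM=2
i=4 t=5 v=7: → [4,6); WM=5; [2,4) fires=3
i=5 t=5 v=9: → [4,6); WM=5
i=6 t=4 v=2: → [4,6); WM=5
i=7 t=10 v=3: → [10,12); WM=10; [4,6) fires=3
i=8 t=14 v=7: → [14,16); WM=14; [10,12) fires=1
i=9 t=9 v=5: DROP (t<14-4); WM=14
i=10 t=7 v=7: DROP (t<14-4); WM=14
i=11 t=13 v=6: → [12,14); WM=14; [12,14) fires=1
i=12 t=15 v=9: → [14,16); WM=15
i=13 t=14 v=1: → [14,16); WM=15
i=14 t=17 v=9: → [16,18); WM=17; [14,16) fires=3
i=15 t=15 v=8: → [14,16); WM=17
i=16 t=18 v=9: → [18,20); WM=18; [16,18) fires=1
i=17 t=19 v=8: → [18,20); WM=19
i=18 t=16 v=1: → [16,18); WM=19
i=19 t=20 v=8: → [20,22); WM=20; [18,20) fires=2
i=20 t=22 v=9: → [22,24); WM=22; [20,22) fires=1

9 10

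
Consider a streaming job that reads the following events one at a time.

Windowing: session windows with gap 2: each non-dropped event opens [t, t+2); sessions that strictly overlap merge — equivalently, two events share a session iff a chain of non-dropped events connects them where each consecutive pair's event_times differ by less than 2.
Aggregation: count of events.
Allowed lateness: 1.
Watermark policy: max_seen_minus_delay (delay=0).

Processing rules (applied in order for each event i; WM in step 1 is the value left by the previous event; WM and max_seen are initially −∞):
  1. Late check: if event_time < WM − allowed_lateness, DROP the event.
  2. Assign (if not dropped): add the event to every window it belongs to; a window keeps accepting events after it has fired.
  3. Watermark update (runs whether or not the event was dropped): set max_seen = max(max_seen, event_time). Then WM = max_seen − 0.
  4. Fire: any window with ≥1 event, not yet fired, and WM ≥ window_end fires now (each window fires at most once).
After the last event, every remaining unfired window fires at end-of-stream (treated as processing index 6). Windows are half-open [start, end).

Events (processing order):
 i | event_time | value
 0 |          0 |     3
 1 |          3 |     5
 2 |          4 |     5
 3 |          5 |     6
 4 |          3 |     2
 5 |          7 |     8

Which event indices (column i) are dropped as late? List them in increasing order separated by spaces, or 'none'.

4

i=0 t=0 v=3: → [0,2); WM=0
i=1 t=3 v=5: → [3,5); WM=3
i=2 t=4 v=5: → [3,6); WM=4
i=3 t=5 v=6: → [3,7); WM=5
i=4 t=3 v=2: DROP (t<5-1); WM=5
i=5 t=7 v=8: → [7,9); WM=7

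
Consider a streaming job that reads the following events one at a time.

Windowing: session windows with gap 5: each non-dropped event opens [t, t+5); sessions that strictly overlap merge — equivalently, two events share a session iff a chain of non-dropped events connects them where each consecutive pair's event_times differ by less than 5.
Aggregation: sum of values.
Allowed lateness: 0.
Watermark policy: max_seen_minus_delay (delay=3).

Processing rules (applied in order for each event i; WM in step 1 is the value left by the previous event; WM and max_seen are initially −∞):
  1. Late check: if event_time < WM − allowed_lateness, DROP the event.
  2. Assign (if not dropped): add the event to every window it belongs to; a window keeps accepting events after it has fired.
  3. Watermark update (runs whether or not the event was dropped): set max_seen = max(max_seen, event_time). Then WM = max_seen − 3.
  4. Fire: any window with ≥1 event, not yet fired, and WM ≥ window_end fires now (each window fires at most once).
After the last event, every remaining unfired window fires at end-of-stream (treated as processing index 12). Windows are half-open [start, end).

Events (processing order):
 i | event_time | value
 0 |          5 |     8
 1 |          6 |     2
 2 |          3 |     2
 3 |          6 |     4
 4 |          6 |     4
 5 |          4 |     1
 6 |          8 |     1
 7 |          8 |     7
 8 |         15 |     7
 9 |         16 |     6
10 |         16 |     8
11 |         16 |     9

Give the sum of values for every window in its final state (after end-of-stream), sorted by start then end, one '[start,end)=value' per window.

[3,13)=29 [15,21)=30

i=0 t=5 v=8: → [5,10); WM=2
i=1 t=6 v=2: → [5,11); WM=3
i=2 t=3 v=2: → [3,11); WM=3
i=3 t=6 v=4: → [3,11); WM=3
i=4 t=6 v=4: → [3,11); WM=3
i=5 t=4 v=1: → [3,11); WM=3
i=6 t=8 v=1: → [3,13); WM=5
i=7 t=8 v=7: → [3,13); WM=5
i=8 t=15 v=7: → [15,20); WM=12
i=9 t=16 v=6: → [15,21); WM=13
i=10 t=16 v=8: → [15,21); WM=13
i=11 t=16 v=9: → [15,21); WM=13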